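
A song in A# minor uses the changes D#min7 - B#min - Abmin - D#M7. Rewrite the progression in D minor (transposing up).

A# minor up to D minor is a diminished fourth; each chord root moves by that interval while the quality stays the same.
D#min7: root D# up a diminished fourth → G, giving Gmin7.
B#min: root B# up a diminished fourth → E, giving Emin.
Abmin: root Ab up a diminished fourth → Dbb, giving Dbbmin.
D#M7: root D# up a diminished fourth → G, giving GM7.

Gmin7 Emin Dbbmin GM7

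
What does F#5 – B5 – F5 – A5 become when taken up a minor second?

G5 C6 Gb5 Bb5

F#5: a second up reaches G, and 1 semitone makes it G5.
A minor second up from B5 gives C6.
F5 up a minor second is Gb5.
A minor second up from A5 gives Bb5.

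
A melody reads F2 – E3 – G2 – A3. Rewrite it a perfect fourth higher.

Bb2 A3 C3 D4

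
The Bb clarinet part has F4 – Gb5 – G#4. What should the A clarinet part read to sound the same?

First find concert pitch: the Bb clarinet sounds a major second below written, so F4 Gb5 G#4 sounds Eb4 Fb5 F#4.
Then write for A clarinet: it sounds a minor third below written, so the part must be a minor third above concert.
Eb4 → Gb4
Fb5 → Abb5
F#4 → A4

Gb4 Abb5 A4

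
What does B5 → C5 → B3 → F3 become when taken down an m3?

G#5 A4 G#3 D3

B5: a third down reaches G, and 3 semitones makes it G#5.
C5 down a minor third is A4.
B3 down a minor third is G#3.
F3 down a minor third is D3.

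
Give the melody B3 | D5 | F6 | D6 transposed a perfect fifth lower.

E3 G4 Bb5 G5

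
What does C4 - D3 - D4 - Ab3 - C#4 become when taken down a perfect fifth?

F3 G2 G3 Db3 F#3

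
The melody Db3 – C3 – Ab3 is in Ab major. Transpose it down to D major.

G2 F#2 D3

Ab major to D major down is a diminished fifth, so every note moves down by that interval.
Db3 -> G2
C3 -> F#2
Ab3 -> D3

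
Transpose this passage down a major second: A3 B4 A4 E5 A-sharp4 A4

G3 A4 G4 D5 G#4 G4

A3 gives G3
B4 gives A4
A4 gives G4
E5 gives D5
A#4 gives G#4
A4 gives G4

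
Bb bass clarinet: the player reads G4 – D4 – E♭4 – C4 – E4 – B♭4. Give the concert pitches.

F3 C3 Db3 Bb2 D3 Ab3

The Bb bass clarinet sounds a major ninth below written, so transpose each written note down a major ninth.
G4 gives F3
D4 gives C3
Eb4 gives Db3
C4 gives Bb2
E4 gives D3
Bb4 gives Ab3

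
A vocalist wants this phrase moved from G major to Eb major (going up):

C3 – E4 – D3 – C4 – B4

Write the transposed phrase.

Ab3 C5 Bb3 Ab4 G5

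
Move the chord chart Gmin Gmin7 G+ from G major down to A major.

G major down to A major is a minor seventh; each chord root moves by that interval while the quality stays the same.
Gmin: root G down a minor seventh → A, giving Amin.
Gmin7: root G down a minor seventh → A, giving Amin7.
G+: root G down a minor seventh → A, giving A+.

Amin Amin7 A+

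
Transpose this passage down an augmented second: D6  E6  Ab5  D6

Cb6 Db6 Gbb5 Cb6

An augmented second down from D6 gives Cb6.
An augmented second down from E6 gives Db6.
An augmented second down from Ab5 gives Gbb5.
D6: a second down reaches C, and 3 semitones makes it Cb6.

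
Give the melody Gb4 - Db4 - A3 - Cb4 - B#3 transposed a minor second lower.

F4 C4 G#3 Bb3 A##3

Gb4: a second down reaches F, and 1 semitone makes it F4.
Db4 down a minor second is C4.
A minor second down from A3 gives G#3.
Cb4 down a minor second is Bb3.
B#3: a second down reaches A, and 1 semitone makes it A##3.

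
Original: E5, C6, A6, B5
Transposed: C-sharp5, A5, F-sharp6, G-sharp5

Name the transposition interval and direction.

down a minor third

Take the first pair: E5 → C#5. E to C spans 3 letter names, so the interval is some kind of third.
C#5 to E5 is 3 semitones, which makes it a minor third; the second version is lower, so the direction is down.
Checking another pair — B5 → G#5 — gives the same interval.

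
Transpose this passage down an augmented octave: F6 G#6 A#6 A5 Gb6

Fb5 G5 A5 Ab4 Gbb5

F6 down an augmented octave is Fb5.
An augmented octave down from G#6 gives G5.
A#6 down an augmented octave is A5.
An augmented octave down from A5 gives Ab4.
An augmented octave down from Gb6 gives Gbb5.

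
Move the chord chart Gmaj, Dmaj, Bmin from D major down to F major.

Bbmaj Fmaj Dmin

D major down to F major is a major sixth; each chord root moves by that interval while the quality stays the same.
Gmaj: root G down a major sixth → Bb, giving Bbmaj.
Dmaj: root D down a major sixth → F, giving Fmaj.
Bmin: root B down a major sixth → D, giving Dmin.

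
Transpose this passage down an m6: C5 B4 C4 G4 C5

E4 D#4 E3 B3 E4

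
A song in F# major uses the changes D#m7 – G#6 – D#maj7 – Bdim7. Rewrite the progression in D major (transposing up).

F# major up to D major is a minor sixth; each chord root moves by that interval while the quality stays the same.
D#m7: root D# up a minor sixth → B, giving Bm7.
G#6: root G# up a minor sixth → E, giving E6.
D#maj7: root D# up a minor sixth → B, giving Bmaj7.
Bdim7: root B up a minor sixth → G, giving Gdim7.

Bm7 E6 Bmaj7 Gdim7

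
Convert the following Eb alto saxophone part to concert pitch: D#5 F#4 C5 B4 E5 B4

F#4 A3 Eb4 D4 G4 D4

Written C4 on the Eb alto saxophone sounds as Eb3, a major sixth lower; apply that shift to every note.
D#5 → F#4
F#4 → A3
C5 → Eb4
B4 → D4
E5 → G4
B4 → D4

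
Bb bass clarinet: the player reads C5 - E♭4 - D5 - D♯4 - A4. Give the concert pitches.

The Bb bass clarinet sounds a major ninth below written, so transpose each written note down a major ninth.
C5 becomes Bb3
Eb4 becomes Db3
D5 becomes C4
D#4 becomes C#3
A4 becomes G3

Bb3 Db3 C4 C#3 G3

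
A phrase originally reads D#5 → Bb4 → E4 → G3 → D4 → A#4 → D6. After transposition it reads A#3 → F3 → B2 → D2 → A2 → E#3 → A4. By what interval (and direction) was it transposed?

down a perfect eleventh

From D#5 to A#3 is 11 letter names — an eleventh of some quality.
A#3 to D#5 is 17 semitones, which makes it a perfect eleventh; the second version is lower, so the direction is down.
Checking another pair — D6 → A4 — gives the same interval.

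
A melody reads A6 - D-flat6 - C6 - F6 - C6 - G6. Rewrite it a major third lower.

F6 Bbb5 Ab5 Db6 Ab5 Eb6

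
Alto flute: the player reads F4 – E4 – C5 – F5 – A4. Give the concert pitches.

Written C4 on the alto flute sounds as G3, a perfect fourth lower; apply that shift to every note.
F4 to C4
E4 to B3
C5 to G4
F5 to C5
A4 to E4

C4 B3 G4 C5 E4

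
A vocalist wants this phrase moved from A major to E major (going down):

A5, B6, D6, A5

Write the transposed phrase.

E5 F#6 A5 E5

A major to E major down is a perfect fourth, so every note moves down by that interval.
A5 → E5
B6 → F#6
D6 → A5
A5 → E5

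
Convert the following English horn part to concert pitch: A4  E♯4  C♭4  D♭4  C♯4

D4 A#3 Fb3 Gb3 F#3

The English horn sounds a perfect fifth below written, so transpose each written note down a perfect fifth.
A4 -> D4
E#4 -> A#3
Cb4 -> Fb3
Db4 -> Gb3
C#4 -> F#3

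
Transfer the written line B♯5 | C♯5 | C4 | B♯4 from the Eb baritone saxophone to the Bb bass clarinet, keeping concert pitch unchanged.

E#5 F#4 F3 E#4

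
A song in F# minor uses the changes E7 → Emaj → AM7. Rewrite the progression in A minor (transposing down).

G7 Gmaj CM7

F# minor down to A minor is a major sixth; each chord root moves by that interval while the quality stays the same.
E7: root E down a major sixth → G, giving G7.
Emaj: root E down a major sixth → G, giving Gmaj.
AM7: root A down a major sixth → C, giving CM7.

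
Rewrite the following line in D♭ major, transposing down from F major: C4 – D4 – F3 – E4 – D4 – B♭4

F major to D♭ major down is a major third, so every note moves down by that interval.
C4 becomes Ab3
D4 becomes Bb3
F3 becomes Db3
E4 becomes C4
D4 becomes Bb3
Bb4 becomes Gb4

Ab3 Bb3 Db3 C4 Bb3 Gb4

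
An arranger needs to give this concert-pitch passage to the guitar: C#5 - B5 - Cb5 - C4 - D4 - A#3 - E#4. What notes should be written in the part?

C#6 B6 Cb6 C5 D5 A#4 E#5

The guitar sounds a perfect octave below written, so the written part must be a perfect octave above concert — transpose each note up.
C#5 gives C#6
B5 gives B6
Cb5 gives Cb6
C4 gives C5
D4 gives D5
A#3 gives A#4
E#4 gives E#5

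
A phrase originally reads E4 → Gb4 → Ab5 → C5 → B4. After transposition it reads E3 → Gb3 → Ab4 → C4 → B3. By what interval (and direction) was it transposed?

down a perfect octave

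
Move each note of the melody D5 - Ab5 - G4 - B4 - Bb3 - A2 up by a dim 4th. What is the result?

Gb5 Dbb6 Cb5 Eb5 Ebb4 Db3

D5 gives Gb5
Ab5 gives Dbb6
G4 gives Cb5
B4 gives Eb5
Bb3 gives Ebb4
A2 gives Db3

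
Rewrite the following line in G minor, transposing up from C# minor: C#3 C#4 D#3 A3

G3 G4 A3 Eb4

From C# up to G is a diminished fifth; apply that to each pitch.
C#3 → G3
C#4 → G4
D#3 → A3
A3 → Eb4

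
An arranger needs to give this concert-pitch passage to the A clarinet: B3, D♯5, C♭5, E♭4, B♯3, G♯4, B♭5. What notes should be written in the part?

D4 F#5 Ebb5 Gb4 D#4 B4 Db6

The A clarinet sounds a minor third below written, so the written part must be a minor third above concert — transpose each note up.
B3 becomes D4
D#5 becomes F#5
Cb5 becomes Ebb5
Eb4 becomes Gb4
B#3 becomes D#4
G#4 becomes B4
Bb5 becomes Db6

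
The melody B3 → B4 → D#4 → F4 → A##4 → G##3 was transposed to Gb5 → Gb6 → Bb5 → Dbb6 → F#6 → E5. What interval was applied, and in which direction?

up a diminished thirteenth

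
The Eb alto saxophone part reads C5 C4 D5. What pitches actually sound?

Eb4 Eb3 F4

The Eb alto saxophone sounds a major sixth below written, so transpose each written note down a major sixth.
C5 to Eb4
C4 to Eb3
D5 to F4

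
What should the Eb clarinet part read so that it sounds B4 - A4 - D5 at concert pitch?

G#4 F#4 B4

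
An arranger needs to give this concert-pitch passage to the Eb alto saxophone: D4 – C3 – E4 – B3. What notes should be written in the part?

Written C4 sounds as Eb3 on the Eb alto saxophone, so concert pitches are written a major sixth up.
D4 becomes B4
C3 becomes A3
E4 becomes C#5
B3 becomes G#4

B4 A3 C#5 G#4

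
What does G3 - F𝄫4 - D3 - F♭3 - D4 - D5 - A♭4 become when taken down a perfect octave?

G2 Fbb3 D2 Fb2 D3 D4 Ab3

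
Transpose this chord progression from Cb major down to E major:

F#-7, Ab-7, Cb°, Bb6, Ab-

A##-7 C#-7 E° D#6 C#-

Cb major down to E major is a diminished sixth; each chord root moves by that interval while the quality stays the same.
F#-7: root F# down a diminished sixth → A##, giving A##-7.
Ab-7: root Ab down a diminished sixth → C#, giving C#-7.
Cb°: root Cb down a diminished sixth → E, giving E°.
Bb6: root Bb down a diminished sixth → D#, giving D#6.
Ab-: root Ab down a diminished sixth → C#, giving C#-.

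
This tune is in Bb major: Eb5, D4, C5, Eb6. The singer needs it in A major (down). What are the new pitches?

D5 C#4 B4 D6

Bb major to A major down is a minor second, so every note moves down by that interval.
Eb5 to D5
D4 to C#4
C5 to B4
Eb6 to D6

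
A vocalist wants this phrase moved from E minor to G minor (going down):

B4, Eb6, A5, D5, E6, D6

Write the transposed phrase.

From E down to G is a major sixth; apply that to each pitch.
B4 becomes D4
Eb6 becomes Gb5
A5 becomes C5
D5 becomes F4
E6 becomes G5
D6 becomes F5

D4 Gb5 C5 F4 G5 F5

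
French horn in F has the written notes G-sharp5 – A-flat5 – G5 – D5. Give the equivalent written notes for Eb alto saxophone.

A#5 Bb5 A5 E5

First find concert pitch: the French horn in F sounds a perfect fifth below written, so G-sharp5 A-flat5 G5 D5 sounds C#5 Db5 C5 G4.
Then write for Eb alto saxophone: it sounds a major sixth below written, so the part must be a major sixth above concert.
C#5 → A#5
Db5 → Bb5
C5 → A5
G4 → E5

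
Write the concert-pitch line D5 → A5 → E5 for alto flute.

G5 D6 A5

The alto flute sounds a perfect fourth below written, so the written part must be a perfect fourth above concert — transpose each note up.
D5 -> G5
A5 -> D6
E5 -> A5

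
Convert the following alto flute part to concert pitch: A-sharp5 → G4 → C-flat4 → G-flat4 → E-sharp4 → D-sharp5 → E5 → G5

The alto flute sounds a perfect fourth below written, so transpose each written note down a perfect fourth.
A#5 gives E#5
G4 gives D4
Cb4 gives Gb3
Gb4 gives Db4
E#4 gives B#3
D#5 gives A#4
E5 gives B4
G5 gives D5

E#5 D4 Gb3 Db4 B#3 A#4 B4 D5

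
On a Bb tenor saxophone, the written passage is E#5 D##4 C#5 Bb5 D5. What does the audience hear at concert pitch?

D#4 C##3 B3 Ab4 C4

The Bb tenor saxophone sounds a major ninth below written, so transpose each written note down a major ninth.
E#5 becomes D#4
D##4 becomes C##3
C#5 becomes B3
Bb5 becomes Ab4
D5 becomes C4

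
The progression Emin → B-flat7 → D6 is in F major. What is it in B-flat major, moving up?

Amin Eb7 G6

F major up to B-flat major is a perfect fourth; each chord root moves by that interval while the quality stays the same.
Emin: root E up a perfect fourth → A, giving Amin.
B-flat7: root B-flat up a perfect fourth → Eb, giving Eb7.
D6: root D up a perfect fourth → G, giving G6.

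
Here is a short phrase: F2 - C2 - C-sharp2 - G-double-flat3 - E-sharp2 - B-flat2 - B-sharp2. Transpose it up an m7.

Eb3 Bb2 B2 Fbb4 D#3 Ab3 A#3

F2 gives Eb3
C2 gives Bb2
C#2 gives B2
Gbb3 gives Fbb4
E#2 gives D#3
Bb2 gives Ab3
B#2 gives A#3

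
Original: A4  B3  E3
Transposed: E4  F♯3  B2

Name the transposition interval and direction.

down a perfect fourth

Take the first pair: A4 → E4. A to E spans 4 letter names, so the interval is some kind of fourth.
E4 to A4 is 5 semitones, which makes it a perfect fourth; the second version is lower, so the direction is down.
Checking another pair — E3 → B2 — gives the same interval.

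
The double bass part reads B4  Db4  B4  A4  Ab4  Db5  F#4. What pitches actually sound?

B3 Db3 B3 A3 Ab3 Db4 F#3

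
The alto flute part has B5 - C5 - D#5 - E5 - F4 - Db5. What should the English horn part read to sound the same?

First find concert pitch: the alto flute sounds a perfect fourth below written, so B5 C5 D#5 E5 F4 Db5 sounds F#5 G4 A#4 B4 C4 Ab4.
Then write for English horn: it sounds a perfect fifth below written, so the part must be a perfect fifth above concert.
F#5 → C#6
G4 → D5
A#4 → E#5
B4 → F#5
C4 → G4
Ab4 → Eb5

C#6 D5 E#5 F#5 G4 Eb5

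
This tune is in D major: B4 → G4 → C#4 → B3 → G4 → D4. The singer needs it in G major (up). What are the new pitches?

E5 C5 F#4 E4 C5 G4

D major to G major up is a perfect fourth, so every note moves up by that interval.
B4 gives E5
G4 gives C5
C#4 gives F#4
B3 gives E4
G4 gives C5
D4 gives G4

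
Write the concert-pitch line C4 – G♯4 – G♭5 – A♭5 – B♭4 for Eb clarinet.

A3 E#4 Eb5 F5 G4

Written C4 sounds as Eb4 on the Eb clarinet, so concert pitches are written a minor third down.
C4 gives A3
G#4 gives E#4
Gb5 gives Eb5
Ab5 gives F5
Bb4 gives G4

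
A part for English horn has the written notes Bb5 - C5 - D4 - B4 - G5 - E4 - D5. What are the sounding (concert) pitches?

The English horn sounds a perfect fifth below written, so transpose each written note down a perfect fifth.
Bb5 -> Eb5
C5 -> F4
D4 -> G3
B4 -> E4
G5 -> C5
E4 -> A3
D5 -> G4

Eb5 F4 G3 E4 C5 A3 G4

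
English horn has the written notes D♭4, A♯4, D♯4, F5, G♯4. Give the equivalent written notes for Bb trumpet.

Ab3 E#4 A#3 C5 D#4

First find concert pitch: the English horn sounds a perfect fifth below written, so D♭4 A♯4 D♯4 F5 G♯4 sounds Gb3 D#4 G#3 Bb4 C#4.
Then write for Bb trumpet: it sounds a major second below written, so the part must be a major second above concert.
Gb3 → Ab3
D#4 → E#4
G#3 → A#3
Bb4 → C5
C#4 → D#4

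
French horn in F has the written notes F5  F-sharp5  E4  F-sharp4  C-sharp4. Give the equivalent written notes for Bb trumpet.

First find concert pitch: the French horn in F sounds a perfect fifth below written, so F5 F-sharp5 E4 F-sharp4 C-sharp4 sounds Bb4 B4 A3 B3 F#3.
Then write for Bb trumpet: it sounds a major second below written, so the part must be a major second above concert.
Bb4 → C5
B4 → C#5
A3 → B3
B3 → C#4
F#3 → G#3

C5 C#5 B3 C#4 G#3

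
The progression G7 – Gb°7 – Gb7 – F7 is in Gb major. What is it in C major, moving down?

C#7 C°7 C7 B7

Gb major down to C major is a diminished fifth; each chord root moves by that interval while the quality stays the same.
G7: root G down a diminished fifth → C#, giving C#7.
Gb°7: root Gb down a diminished fifth → C, giving C°7.
Gb7: root Gb down a diminished fifth → C, giving C7.
F7: root F down a diminished fifth → B, giving B7.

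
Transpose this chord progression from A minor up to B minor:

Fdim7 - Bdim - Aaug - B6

Gdim7 C#dim Baug C#6

A minor up to B minor is a major second; each chord root moves by that interval while the quality stays the same.
Fdim7: root F up a major second → G, giving Gdim7.
Bdim: root B up a major second → C#, giving C#dim.
Aaug: root A up a major second → B, giving Baug.
B6: root B up a major second → C#, giving C#6.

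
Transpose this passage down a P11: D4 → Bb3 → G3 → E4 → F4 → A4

A2 F2 D2 B2 C3 E3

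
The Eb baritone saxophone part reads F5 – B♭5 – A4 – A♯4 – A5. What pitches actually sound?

Ab3 Db4 C3 C#3 C4

The Eb baritone saxophone sounds a major thirteenth below written, so transpose each written note down a major thirteenth.
F5 -> Ab3
Bb5 -> Db4
A4 -> C3
A#4 -> C#3
A5 -> C4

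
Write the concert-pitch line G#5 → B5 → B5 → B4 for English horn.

D#6 F#6 F#6 F#5

The English horn sounds a perfect fifth below written, so the written part must be a perfect fifth above concert — transpose each note up.
G#5 gives D#6
B5 gives F#6
B5 gives F#6
B4 gives F#5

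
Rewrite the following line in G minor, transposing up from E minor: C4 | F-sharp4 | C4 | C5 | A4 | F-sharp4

Eb4 A4 Eb4 Eb5 C5 A4

From E up to G is a minor third; apply that to each pitch.
C4 to Eb4
F#4 to A4
C4 to Eb4
C5 to Eb5
A4 to C5
F#4 to A4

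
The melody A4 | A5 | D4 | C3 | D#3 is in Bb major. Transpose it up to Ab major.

G5 G6 C5 Bb3 C#4

From Bb up to Ab is a minor seventh; apply that to each pitch.
A4 → G5
A5 → G6
D4 → C5
C3 → Bb3
D#3 → C#4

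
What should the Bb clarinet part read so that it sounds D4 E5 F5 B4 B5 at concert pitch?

E4 F#5 G5 C#5 C#6

Written C4 sounds as Bb3 on the Bb clarinet, so concert pitches are written a major second up.
D4 becomes E4
E5 becomes F#5
F5 becomes G5
B4 becomes C#5
B5 becomes C#6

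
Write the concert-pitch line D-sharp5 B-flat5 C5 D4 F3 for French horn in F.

Written C4 sounds as F3 on the French horn in F, so concert pitches are written a perfect fifth up.
D#5 → A#5
Bb5 → F6
C5 → G5
D4 → A4
F3 → C4

A#5 F6 G5 A4 C4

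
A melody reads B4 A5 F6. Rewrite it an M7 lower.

C4 Bb4 Gb5

B4: a seventh down reaches C, and 11 semitones makes it C4.
A5 down a major seventh is Bb4.
A major seventh down from F6 gives Gb5.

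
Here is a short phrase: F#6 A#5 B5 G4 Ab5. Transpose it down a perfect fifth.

B5 D#5 E5 C4 Db5

F#6 → B5
A#5 → D#5
B5 → E5
G4 → C4
Ab5 → Db5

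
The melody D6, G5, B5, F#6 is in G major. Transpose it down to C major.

G5 C5 E5 B5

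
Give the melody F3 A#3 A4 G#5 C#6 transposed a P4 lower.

F3 -> C3
A#3 -> E#3
A4 -> E4
G#5 -> D#5
C#6 -> G#5

C3 E#3 E4 D#5 G#5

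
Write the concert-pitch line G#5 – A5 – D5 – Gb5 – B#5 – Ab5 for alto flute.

The alto flute sounds a perfect fourth below written, so the written part must be a perfect fourth above concert — transpose each note up.
G#5 to C#6
A5 to D6
D5 to G5
Gb5 to Cb6
B#5 to E#6
Ab5 to Db6

C#6 D6 G5 Cb6 E#6 Db6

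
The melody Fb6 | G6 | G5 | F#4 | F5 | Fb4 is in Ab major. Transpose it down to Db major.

Bbb5 C6 C5 B3 Bb4 Bbb3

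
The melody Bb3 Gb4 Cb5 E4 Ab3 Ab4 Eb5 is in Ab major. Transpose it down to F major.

Ab major to F major down is a minor third, so every note moves down by that interval.
Bb3 becomes G3
Gb4 becomes Eb4
Cb5 becomes Ab4
E4 becomes C#4
Ab3 becomes F3
Ab4 becomes F4
Eb5 becomes C5

G3 Eb4 Ab4 C#4 F3 F4 C5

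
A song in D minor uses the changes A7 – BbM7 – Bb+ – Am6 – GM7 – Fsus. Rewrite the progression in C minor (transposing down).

D minor down to C minor is a major second; each chord root moves by that interval while the quality stays the same.
A7: root A down a major second → G, giving G7.
BbM7: root Bb down a major second → Ab, giving AbM7.
Bb+: root Bb down a major second → Ab, giving Ab+.
Am6: root A down a major second → G, giving Gm6.
GM7: root G down a major second → F, giving FM7.
Fsus: root F down a major second → Eb, giving Ebsus.

G7 AbM7 Ab+ Gm6 FM7 Ebsus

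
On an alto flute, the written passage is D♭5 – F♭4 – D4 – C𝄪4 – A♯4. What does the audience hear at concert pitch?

Ab4 Cb4 A3 G##3 E#4

The alto flute sounds a perfect fourth below written, so transpose each written note down a perfect fourth.
Db5 → Ab4
Fb4 → Cb4
D4 → A3
C##4 → G##3
A#4 → E#4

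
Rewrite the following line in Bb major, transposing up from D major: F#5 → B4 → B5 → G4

From D up to Bb is a minor sixth; apply that to each pitch.
F#5 becomes D6
B4 becomes G5
B5 becomes G6
G4 becomes Eb5

D6 G5 G6 Eb5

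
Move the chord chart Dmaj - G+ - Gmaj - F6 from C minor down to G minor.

C minor down to G minor is a perfect fourth; each chord root moves by that interval while the quality stays the same.
Dmaj: root D down a perfect fourth → A, giving Amaj.
G+: root G down a perfect fourth → D, giving D+.
Gmaj: root G down a perfect fourth → D, giving Dmaj.
F6: root F down a perfect fourth → C, giving C6.

Amaj D+ Dmaj C6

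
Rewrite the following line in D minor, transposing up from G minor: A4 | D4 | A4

G minor to D minor up is a perfect fifth, so every note moves up by that interval.
A4 becomes E5
D4 becomes A4
A4 becomes E5

E5 A4 E5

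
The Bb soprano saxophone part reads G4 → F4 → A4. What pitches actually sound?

Written C4 on the Bb soprano saxophone sounds as Bb3, a major second lower; apply that shift to every note.
G4 -> F4
F4 -> Eb4
A4 -> G4

F4 Eb4 G4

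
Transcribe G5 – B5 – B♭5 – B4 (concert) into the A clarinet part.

The A clarinet sounds a minor third below written, so the written part must be a minor third above concert — transpose each note up.
G5 becomes Bb5
B5 becomes D6
Bb5 becomes Db6
B4 becomes D5

Bb5 D6 Db6 D5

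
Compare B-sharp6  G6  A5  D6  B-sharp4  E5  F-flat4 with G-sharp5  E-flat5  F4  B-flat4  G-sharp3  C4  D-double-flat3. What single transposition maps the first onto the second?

Take the first pair: B#6 → G#5. B to G spans 10 letter names, so the interval is some kind of tenth.
G#5 to B#6 is 16 semitones, which makes it a major tenth; the second version is lower, so the direction is down.
Checking another pair — Fb4 → Dbb3 — gives the same interval.

down a major tenth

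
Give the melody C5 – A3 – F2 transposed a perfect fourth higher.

C5: a fourth up reaches F, and 5 semitones makes it F5.
A3: a fourth up reaches D, and 5 semitones makes it D4.
F2 up a perfect fourth is Bb2.

F5 D4 Bb2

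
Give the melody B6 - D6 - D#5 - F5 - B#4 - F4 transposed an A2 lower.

An augmented second down from B6 gives Ab6.
D6 down an augmented second is Cb6.
D#5: a second down reaches C, and 3 semitones makes it C5.
F5: a second down reaches E, and 3 semitones makes it Ebb5.
B#4 down an augmented second is A4.
An augmented second down from F4 gives Ebb4.

Ab6 Cb6 C5 Ebb5 A4 Ebb4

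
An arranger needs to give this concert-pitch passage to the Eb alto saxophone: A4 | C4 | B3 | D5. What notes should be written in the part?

F#5 A4 G#4 B5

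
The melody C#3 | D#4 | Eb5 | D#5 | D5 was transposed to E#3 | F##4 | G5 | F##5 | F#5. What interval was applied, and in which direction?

up a major third

Take the first pair: C#3 → E#3. C to E spans 3 letter names, so the interval is some kind of third.
C#3 to E#3 is 4 semitones, which makes it a major third; the second version is higher, so the direction is up.
Checking another pair — D5 → F#5 — gives the same interval.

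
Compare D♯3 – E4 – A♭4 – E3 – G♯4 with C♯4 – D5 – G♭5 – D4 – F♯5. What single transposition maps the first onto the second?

up a minor seventh

Take the first pair: D#3 → C#4. D to C spans 7 letter names, so the interval is some kind of seventh.
D#3 to C#4 is 10 semitones, which makes it a minor seventh; the second version is higher, so the direction is up.
Checking another pair — G#4 → F#5 — gives the same interval.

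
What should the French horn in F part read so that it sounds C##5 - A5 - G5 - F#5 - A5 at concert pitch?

Written C4 sounds as F3 on the French horn in F, so concert pitches are written a perfect fifth up.
C##5 to G##5
A5 to E6
G5 to D6
F#5 to C#6
A5 to E6

G##5 E6 D6 C#6 E6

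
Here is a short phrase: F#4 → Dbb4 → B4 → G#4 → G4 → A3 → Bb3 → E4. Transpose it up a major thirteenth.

F#4 -> D#6
Dbb4 -> Bbb5
B4 -> G#6
G#4 -> E#6
G4 -> E6
A3 -> F#5
Bb3 -> G5
E4 -> C#6

D#6 Bbb5 G#6 E#6 E6 F#5 G5 C#6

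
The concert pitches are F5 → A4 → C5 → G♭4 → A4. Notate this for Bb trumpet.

G5 B4 D5 Ab4 B4

Written C4 sounds as Bb3 on the Bb trumpet, so concert pitches are written a major second up.
F5 to G5
A4 to B4
C5 to D5
Gb4 to Ab4
A4 to B4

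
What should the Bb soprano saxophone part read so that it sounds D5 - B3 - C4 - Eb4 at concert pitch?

E5 C#4 D4 F4

The Bb soprano saxophone sounds a major second below written, so the written part must be a major second above concert — transpose each note up.
D5 → E5
B3 → C#4
C4 → D4
Eb4 → F4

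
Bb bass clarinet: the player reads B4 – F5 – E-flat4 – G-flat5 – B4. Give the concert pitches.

Written C4 on the Bb bass clarinet sounds as Bb2, a major ninth lower; apply that shift to every note.
B4 → A3
F5 → Eb4
Eb4 → Db3
Gb5 → Fb4
B4 → A3

A3 Eb4 Db3 Fb4 A3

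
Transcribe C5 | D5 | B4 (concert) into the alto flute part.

F5 G5 E5

Written C4 sounds as G3 on the alto flute, so concert pitches are written a perfect fourth up.
C5 -> F5
D5 -> G5
B4 -> E5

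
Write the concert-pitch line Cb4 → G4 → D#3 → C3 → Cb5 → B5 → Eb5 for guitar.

Cb5 G5 D#4 C4 Cb6 B6 Eb6

Written C4 sounds as C3 on the guitar, so concert pitches are written a perfect octave up.
Cb4 gives Cb5
G4 gives G5
D#3 gives D#4
C3 gives C4
Cb5 gives Cb6
B5 gives B6
Eb5 gives Eb6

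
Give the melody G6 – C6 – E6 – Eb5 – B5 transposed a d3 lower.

E#6 A#5 C##6 C#5 G##5

G6 to E#6
C6 to A#5
E6 to C##6
Eb5 to C#5
B5 to G##5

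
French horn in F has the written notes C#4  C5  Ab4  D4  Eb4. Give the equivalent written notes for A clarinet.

First find concert pitch: the French horn in F sounds a perfect fifth below written, so C#4 C5 Ab4 D4 Eb4 sounds F#3 F4 Db4 G3 Ab3.
Then write for A clarinet: it sounds a minor third below written, so the part must be a minor third above concert.
F#3 → A3
F4 → Ab4
Db4 → Fb4
G3 → Bb3
Ab3 → Cb4

A3 Ab4 Fb4 Bb3 Cb4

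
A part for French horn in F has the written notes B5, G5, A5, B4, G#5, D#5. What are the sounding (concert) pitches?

E5 C5 D5 E4 C#5 G#4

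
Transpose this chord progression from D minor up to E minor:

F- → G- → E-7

D minor up to E minor is a major second; each chord root moves by that interval while the quality stays the same.
F-: root F up a major second → G, giving G-.
G-: root G up a major second → A, giving A-.
E-7: root E up a major second → F#, giving F#-7.

G- A- F#-7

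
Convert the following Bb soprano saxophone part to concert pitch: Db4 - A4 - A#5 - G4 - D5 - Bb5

Cb4 G4 G#5 F4 C5 Ab5

Written C4 on the Bb soprano saxophone sounds as Bb3, a major second lower; apply that shift to every note.
Db4 -> Cb4
A4 -> G4
A#5 -> G#5
G4 -> F4
D5 -> C5
Bb5 -> Ab5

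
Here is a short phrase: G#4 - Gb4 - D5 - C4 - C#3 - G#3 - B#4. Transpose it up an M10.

B#5 Bb5 F#6 E5 E#4 B#4 D##6

G#4 gives B#5
Gb4 gives Bb5
D5 gives F#6
C4 gives E5
C#3 gives E#4
G#3 gives B#4
B#4 gives D##6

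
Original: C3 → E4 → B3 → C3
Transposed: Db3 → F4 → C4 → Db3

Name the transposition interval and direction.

up a minor second

From C3 to Db3 is 2 letter names — a second of some quality.
C3 to Db3 is 1 semitone, which makes it a minor second; the second version is higher, so the direction is up.
Checking another pair — C3 → Db3 — gives the same interval.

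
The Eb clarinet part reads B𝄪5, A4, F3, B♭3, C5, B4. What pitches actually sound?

The Eb clarinet sounds a minor third above written, so transpose each written note up a minor third.
B##5 becomes D##6
A4 becomes C5
F3 becomes Ab3
Bb3 becomes Db4
C5 becomes Eb5
B4 becomes D5

D##6 C5 Ab3 Db4 Eb5 D5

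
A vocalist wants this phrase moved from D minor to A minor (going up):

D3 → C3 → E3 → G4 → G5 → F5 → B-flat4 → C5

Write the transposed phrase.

From D up to A is a perfect fifth; apply that to each pitch.
D3 becomes A3
C3 becomes G3
E3 becomes B3
G4 becomes D5
G5 becomes D6
F5 becomes C6
Bb4 becomes F5
C5 becomes G5

A3 G3 B3 D5 D6 C6 F5 G5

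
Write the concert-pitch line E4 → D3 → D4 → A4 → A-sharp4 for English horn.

B4 A3 A4 E5 E#5

Written C4 sounds as F3 on the English horn, so concert pitches are written a perfect fifth up.
E4 becomes B4
D3 becomes A3
D4 becomes A4
A4 becomes E5
A#4 becomes E#5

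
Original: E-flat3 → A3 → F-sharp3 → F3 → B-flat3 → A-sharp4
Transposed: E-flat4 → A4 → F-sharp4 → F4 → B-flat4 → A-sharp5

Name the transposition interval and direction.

up a perfect octave

From Eb3 to Eb4 is 8 letter names — an octave of some quality.
Eb3 to Eb4 is 12 semitones, which makes it a perfect octave; the second version is higher, so the direction is up.
Checking another pair — A#4 → A#5 — gives the same interval.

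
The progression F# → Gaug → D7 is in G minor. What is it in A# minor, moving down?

G minor down to A# minor is a diminished seventh; each chord root moves by that interval while the quality stays the same.
F#: root F# down a diminished seventh → G##, giving G##.
Gaug: root G down a diminished seventh → A#, giving A#aug.
D7: root D down a diminished seventh → E#, giving E#7.

G## A#aug E#7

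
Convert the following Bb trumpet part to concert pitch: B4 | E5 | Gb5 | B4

A4 D5 Fb5 A4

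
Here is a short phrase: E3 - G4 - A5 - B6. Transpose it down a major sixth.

E3 -> G2
G4 -> Bb3
A5 -> C5
B6 -> D6

G2 Bb3 C5 D6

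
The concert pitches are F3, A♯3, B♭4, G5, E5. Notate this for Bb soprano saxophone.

Written C4 sounds as Bb3 on the Bb soprano saxophone, so concert pitches are written a major second up.
F3 → G3
A#3 → B#3
Bb4 → C5
G5 → A5
E5 → F#5

G3 B#3 C5 A5 F#5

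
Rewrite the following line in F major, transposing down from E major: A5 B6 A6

Bb4 C6 Bb5

From E down to F is a major seventh; apply that to each pitch.
A5 → Bb4
B6 → C6
A6 → Bb5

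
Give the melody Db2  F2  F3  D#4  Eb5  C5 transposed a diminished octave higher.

Db2 becomes Dbb3
F2 becomes Fb3
F3 becomes Fb4
D#4 becomes D5
Eb5 becomes Ebb6
C5 becomes Cb6

Dbb3 Fb3 Fb4 D5 Ebb6 Cb6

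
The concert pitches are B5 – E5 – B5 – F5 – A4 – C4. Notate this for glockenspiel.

B3 E3 B3 F3 A2 C2

The glockenspiel sounds a perfect fifteenth above written, so the written part must be a perfect fifteenth below concert — transpose each note down.
B5 gives B3
E5 gives E3
B5 gives B3
F5 gives F3
A4 gives A2
C4 gives C2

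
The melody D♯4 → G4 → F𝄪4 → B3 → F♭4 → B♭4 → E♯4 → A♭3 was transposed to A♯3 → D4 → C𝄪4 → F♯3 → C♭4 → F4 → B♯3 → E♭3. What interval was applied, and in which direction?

down a perfect fourth

From D#4 to A#3 is 4 letter names — a fourth of some quality.
A#3 to D#4 is 5 semitones, which makes it a perfect fourth; the second version is lower, so the direction is down.
Checking another pair — Ab3 → Eb3 — gives the same interval.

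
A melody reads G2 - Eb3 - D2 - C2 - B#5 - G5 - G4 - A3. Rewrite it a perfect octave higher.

G3 Eb4 D3 C3 B#6 G6 G5 A4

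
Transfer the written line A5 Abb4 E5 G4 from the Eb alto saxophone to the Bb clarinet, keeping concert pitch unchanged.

D5 Dbb4 A4 C4

First find concert pitch: the Eb alto saxophone sounds a major sixth below written, so A5 Abb4 E5 G4 sounds C5 Cbb4 G4 Bb3.
Then write for Bb clarinet: it sounds a major second below written, so the part must be a major second above concert.
C5 → D5
Cbb4 → Dbb4
G4 → A4
Bb3 → C4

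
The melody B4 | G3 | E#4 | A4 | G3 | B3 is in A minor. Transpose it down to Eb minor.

From A down to Eb is an augmented fourth; apply that to each pitch.
B4 becomes F4
G3 becomes Db3
E#4 becomes B3
A4 becomes Eb4
G3 becomes Db3
B3 becomes F3

F4 Db3 B3 Eb4 Db3 F3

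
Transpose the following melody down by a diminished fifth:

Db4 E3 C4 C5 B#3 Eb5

G3 A#2 F#3 F#4 E##3 A4

Db4 becomes G3
E3 becomes A#2
C4 becomes F#3
C5 becomes F#4
B#3 becomes E##3
Eb5 becomes A4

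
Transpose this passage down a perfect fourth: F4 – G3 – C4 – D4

C4 D3 G3 A3

F4 gives C4
G3 gives D3
C4 gives G3
D4 gives A3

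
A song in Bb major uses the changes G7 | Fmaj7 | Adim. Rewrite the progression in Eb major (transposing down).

C7 Bbmaj7 Ddim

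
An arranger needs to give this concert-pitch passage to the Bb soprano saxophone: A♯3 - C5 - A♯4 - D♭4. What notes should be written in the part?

The Bb soprano saxophone sounds a major second below written, so the written part must be a major second above concert — transpose each note up.
A#3 to B#3
C5 to D5
A#4 to B#4
Db4 to Eb4

B#3 D5 B#4 Eb4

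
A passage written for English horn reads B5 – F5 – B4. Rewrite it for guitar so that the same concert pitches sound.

E6 Bb5 E5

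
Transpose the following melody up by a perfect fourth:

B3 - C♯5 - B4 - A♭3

E4 F#5 E5 Db4

B3 -> E4
C#5 -> F#5
B4 -> E5
Ab3 -> Db4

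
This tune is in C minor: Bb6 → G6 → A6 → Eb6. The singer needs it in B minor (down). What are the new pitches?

C minor to B minor down is a minor second, so every note moves down by that interval.
Bb6 becomes A6
G6 becomes F#6
A6 becomes G#6
Eb6 becomes D6

A6 F#6 G#6 D6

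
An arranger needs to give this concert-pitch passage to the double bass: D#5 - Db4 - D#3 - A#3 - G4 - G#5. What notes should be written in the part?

The double bass sounds a perfect octave below written, so the written part must be a perfect octave above concert — transpose each note up.
D#5 becomes D#6
Db4 becomes Db5
D#3 becomes D#4
A#3 becomes A#4
G4 becomes G5
G#5 becomes G#6

D#6 Db5 D#4 A#4 G5 G#6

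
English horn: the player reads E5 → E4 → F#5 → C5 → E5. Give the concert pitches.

The English horn sounds a perfect fifth below written, so transpose each written note down a perfect fifth.
E5 becomes A4
E4 becomes A3
F#5 becomes B4
C5 becomes F4
E5 becomes A4

A4 A3 B4 F4 A4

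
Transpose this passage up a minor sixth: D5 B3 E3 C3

D5: a sixth up reaches B, and 8 semitones makes it Bb5.
B3: a sixth up reaches G, and 8 semitones makes it G4.
A minor sixth up from E3 gives C4.
C3 up a minor sixth is Ab3.

Bb5 G4 C4 Ab3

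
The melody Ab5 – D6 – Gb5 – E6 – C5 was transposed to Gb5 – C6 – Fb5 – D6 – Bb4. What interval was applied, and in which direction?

down a major second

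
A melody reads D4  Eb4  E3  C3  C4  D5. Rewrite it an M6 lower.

D4 becomes F3
Eb4 becomes Gb3
E3 becomes G2
C3 becomes Eb2
C4 becomes Eb3
D5 becomes F4

F3 Gb3 G2 Eb2 Eb3 F4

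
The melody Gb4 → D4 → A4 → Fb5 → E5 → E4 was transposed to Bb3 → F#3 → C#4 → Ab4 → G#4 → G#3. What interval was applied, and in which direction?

down a minor sixth

Take the first pair: Gb4 → Bb3. G to B spans 6 letter names, so the interval is some kind of sixth.
Bb3 to Gb4 is 8 semitones, which makes it a minor sixth; the second version is lower, so the direction is down.
Checking another pair — E4 → G#3 — gives the same interval.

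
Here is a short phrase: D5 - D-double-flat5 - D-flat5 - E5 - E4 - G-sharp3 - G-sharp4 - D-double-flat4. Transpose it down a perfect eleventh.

D5 down a perfect eleventh is A3.
Dbb5 down a perfect eleventh is Abb3.
A perfect eleventh down from Db5 gives Ab3.
E5 down a perfect eleventh is B3.
E4: an eleventh down reaches B, and 17 semitones makes it B2.
A perfect eleventh down from G#3 gives D#2.
G#4 down a perfect eleventh is D#3.
Dbb4 down a perfect eleventh is Abb2.

A3 Abb3 Ab3 B3 B2 D#2 D#3 Abb2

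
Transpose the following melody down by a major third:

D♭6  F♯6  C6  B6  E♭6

Bbb5 D6 Ab5 G6 Cb6

Db6 becomes Bbb5
F#6 becomes D6
C6 becomes Ab5
B6 becomes G6
Eb6 becomes Cb6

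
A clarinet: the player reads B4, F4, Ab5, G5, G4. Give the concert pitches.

G#4 D4 F5 E5 E4

The A clarinet sounds a minor third below written, so transpose each written note down a minor third.
B4 becomes G#4
F4 becomes D4
Ab5 becomes F5
G5 becomes E5
G4 becomes E4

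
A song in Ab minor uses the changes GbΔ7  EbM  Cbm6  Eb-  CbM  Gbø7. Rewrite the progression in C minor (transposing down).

BbΔ7 GM Ebm6 G- EbM Bbø7

Ab minor down to C minor is a minor sixth; each chord root moves by that interval while the quality stays the same.
GbΔ7: root Gb down a minor sixth → Bb, giving BbΔ7.
EbM: root Eb down a minor sixth → G, giving GM.
Cbm6: root Cb down a minor sixth → Eb, giving Ebm6.
Eb-: root Eb down a minor sixth → G, giving G-.
CbM: root Cb down a minor sixth → Eb, giving EbM.
Gbø7: root Gb down a minor sixth → Bb, giving Bbø7.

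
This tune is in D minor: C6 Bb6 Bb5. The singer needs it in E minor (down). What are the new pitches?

D minor to E minor down is a minor seventh, so every note moves down by that interval.
C6 gives D5
Bb6 gives C6
Bb5 gives C5

D5 C6 C5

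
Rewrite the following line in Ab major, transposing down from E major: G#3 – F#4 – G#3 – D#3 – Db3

C3 Bb3 C3 G2 Gbb2

E major to Ab major down is an augmented fifth, so every note moves down by that interval.
G#3 gives C3
F#4 gives Bb3
G#3 gives C3
D#3 gives G2
Db3 gives Gbb2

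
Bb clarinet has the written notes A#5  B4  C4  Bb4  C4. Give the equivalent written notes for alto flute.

C#6 D5 Eb4 Db5 Eb4

First find concert pitch: the Bb clarinet sounds a major second below written, so A#5 B4 C4 Bb4 C4 sounds G#5 A4 Bb3 Ab4 Bb3.
Then write for alto flute: it sounds a perfect fourth below written, so the part must be a perfect fourth above concert.
G#5 → C#6
A4 → D5
Bb3 → Eb4
Ab4 → Db5
Bb3 → Eb4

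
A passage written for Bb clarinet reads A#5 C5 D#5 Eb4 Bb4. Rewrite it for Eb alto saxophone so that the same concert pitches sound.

E#6 G5 A#5 Bb4 F5

First find concert pitch: the Bb clarinet sounds a major second below written, so A#5 C5 D#5 Eb4 Bb4 sounds G#5 Bb4 C#5 Db4 Ab4.
Then write for Eb alto saxophone: it sounds a major sixth below written, so the part must be a major sixth above concert.
G#5 → E#6
Bb4 → G5
C#5 → A#5
Db4 → Bb4
Ab4 → F5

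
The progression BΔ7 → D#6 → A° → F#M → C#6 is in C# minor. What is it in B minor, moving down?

AΔ7 C#6 G° EM B6

C# minor down to B minor is a major second; each chord root moves by that interval while the quality stays the same.
BΔ7: root B down a major second → A, giving AΔ7.
D#6: root D# down a major second → C#, giving C#6.
A°: root A down a major second → G, giving G°.
F#M: root F# down a major second → E, giving EM.
C#6: root C# down a major second → B, giving B6.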